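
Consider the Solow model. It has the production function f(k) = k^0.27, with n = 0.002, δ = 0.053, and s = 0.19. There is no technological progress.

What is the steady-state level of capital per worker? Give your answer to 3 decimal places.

k* ≈ 5.464

In steady state, investment equals break-even investment: s·k^α = (n + δ)·k.
Dividing both sides by k: k^(1−α) = s / (n + δ).
k^0.73 = 0.19 / (0.002 + 0.053) = 0.19 / 0.055 = 3.4545
k* = 3.4545^(1/0.73) ≈ 5.4640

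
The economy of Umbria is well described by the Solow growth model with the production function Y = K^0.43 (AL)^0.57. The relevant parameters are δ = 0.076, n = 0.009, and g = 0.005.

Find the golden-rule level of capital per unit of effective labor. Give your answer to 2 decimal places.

k_gold ≈ 15.55

The golden rule sets f'(k) = n + g + δ, i.e. α·k^(α−1) = n + g + δ.
So k^(1−α) = α / (n + g + δ) = 0.43 / 0.090 = 4.7778.
k_gold = 4.7778^(1/0.57) ≈ 15.5463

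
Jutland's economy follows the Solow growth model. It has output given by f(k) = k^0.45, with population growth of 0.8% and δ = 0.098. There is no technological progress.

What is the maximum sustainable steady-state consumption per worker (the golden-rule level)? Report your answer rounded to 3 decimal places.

c_gold ≈ 1.795

At the golden rule, f'(k) = n + δ, so α·k^(α−1) = n + δ and k_gold = (α/(n + δ))^(1/(1−α)).
k_gold = (0.45/0.106)^(1/0.55) = 4.2453^1.8182 ≈ 13.8568
c_gold = f(k_gold) − (n + δ)·k_gold = 3.2640 − 0.106×13.8568 ≈ 1.7952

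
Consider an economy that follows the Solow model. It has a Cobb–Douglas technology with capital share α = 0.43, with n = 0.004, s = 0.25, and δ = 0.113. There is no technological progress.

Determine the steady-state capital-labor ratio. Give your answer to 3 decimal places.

k* ≈ 3.789

Steady state requires s·f(k) = (n + δ)·k, i.e. s·k^α = (n + δ)·k.
Dividing both sides by k: k^(1−α) = s / (n + δ).
k^0.57 = 0.25 / (0.004 + 0.113) = 0.25 / 0.117 = 2.1368
k* = 2.1368^(1/0.57) ≈ 3.7891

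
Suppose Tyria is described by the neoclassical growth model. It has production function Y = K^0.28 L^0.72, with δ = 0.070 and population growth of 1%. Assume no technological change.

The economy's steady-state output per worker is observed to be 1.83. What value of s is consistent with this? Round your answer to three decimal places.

In steady state, investment equals break-even investment: s·k^α = (n + δ)·k.
Since y* = [s/(n + δ)]^(α/(1−α)), we have s/(n + δ) = (y*)^((1−α)/α) = 1.83^2.5714 = 4.7301.
Therefore s = 4.7301 × (n + δ) = 4.7301 × 0.080 = 0.3784.

s ≈ 0.378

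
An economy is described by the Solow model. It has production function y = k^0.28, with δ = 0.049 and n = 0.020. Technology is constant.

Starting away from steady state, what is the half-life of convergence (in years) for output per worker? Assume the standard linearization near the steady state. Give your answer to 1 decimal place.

half-life ≈ 14.0 years

Near the steady state the convergence rate is λ = (1 − α)(n + δ).
λ = (1 − 0.28) × 0.069 = 0.72 × 0.069 = 0.04968
Half-life = ln 2 / λ = 0.6931 / 0.04968 ≈ 13.95 years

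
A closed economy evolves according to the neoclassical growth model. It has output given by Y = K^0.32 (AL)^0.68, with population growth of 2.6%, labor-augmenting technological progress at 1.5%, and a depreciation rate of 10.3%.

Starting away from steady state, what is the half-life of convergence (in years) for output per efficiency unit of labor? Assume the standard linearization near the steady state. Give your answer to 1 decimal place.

Near the steady state the convergence rate is λ = (1 − α)(n + g + δ).
λ = (1 − 0.32) × 0.144 = 0.68 × 0.144 = 0.09792
Half-life = ln 2 / λ = 0.6931 / 0.09792 ≈ 7.08 years

t_½ ≈ 7.1 years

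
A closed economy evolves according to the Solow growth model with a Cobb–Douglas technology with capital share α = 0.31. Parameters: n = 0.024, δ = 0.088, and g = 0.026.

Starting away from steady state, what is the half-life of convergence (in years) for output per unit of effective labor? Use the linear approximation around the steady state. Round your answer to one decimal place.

half-life ≈ 7.3 years

Near the steady state the convergence rate is λ = (1 − α)(n + g + δ).
λ = (1 − 0.31) × 0.138 = 0.69 × 0.138 = 0.09522
Half-life = ln 2 / λ = 0.6931 / 0.09522 ≈ 7.28 years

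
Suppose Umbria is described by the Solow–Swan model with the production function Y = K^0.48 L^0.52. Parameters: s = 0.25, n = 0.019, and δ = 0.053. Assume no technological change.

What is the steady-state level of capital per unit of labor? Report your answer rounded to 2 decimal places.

k* = 10.96

Steady state requires s·f(k) = (n + δ)·k, i.e. s·k^α = (n + δ)·k.
Rearranging, k^(1−α) = s / (n + δ).
k^0.52 = 0.25 / (0.019 + 0.053) = 0.25 / 0.072 = 3.4722
k* = 3.4722^(1/0.52) ≈ 10.9553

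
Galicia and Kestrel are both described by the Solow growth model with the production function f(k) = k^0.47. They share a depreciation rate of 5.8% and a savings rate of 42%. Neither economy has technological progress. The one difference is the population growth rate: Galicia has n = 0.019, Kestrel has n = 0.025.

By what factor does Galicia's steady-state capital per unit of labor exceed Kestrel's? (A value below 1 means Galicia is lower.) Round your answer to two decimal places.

k*_G / k*_K ≈ 1.15

Steady-state k* = [s/(n + δ)]^(1/(1−α)), so the ratio is [ (s_G/(n + δ)_G) / (s_K/(n + δ)_K) ]^1.8868.
s_G/(n + δ)_G = 0.42/0.077 = 5.4545; s_K/(n + δ)_K = 0.42/0.083 = 5.0602.
Ratio = (5.4545/5.0602)^1.8868 = 1.0779^1.8868 ≈ 1.1520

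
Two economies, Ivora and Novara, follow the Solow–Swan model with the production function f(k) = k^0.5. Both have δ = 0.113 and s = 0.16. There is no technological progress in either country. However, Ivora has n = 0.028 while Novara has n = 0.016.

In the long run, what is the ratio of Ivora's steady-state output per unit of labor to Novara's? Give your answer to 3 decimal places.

Steady-state y* = [s/(n + δ)]^(α/(1−α)), so the ratio is [ (s_I/(n + δ)_I) / (s_N/(n + δ)_N) ]^1.
s_I/(n + δ)_I = 0.16/0.141 = 1.1348; s_N/(n + δ)_N = 0.16/0.129 = 1.2403.
Ratio = (1.1348/1.2403)^1 = 0.9149^1 ≈ 0.9149

ratio ≈ 0.915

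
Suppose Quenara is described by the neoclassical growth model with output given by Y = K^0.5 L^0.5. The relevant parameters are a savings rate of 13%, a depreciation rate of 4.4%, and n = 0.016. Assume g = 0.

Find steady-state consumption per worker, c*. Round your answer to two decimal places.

c* ≈ 1.89

Steady state requires s·f(k) = (n + δ)·k, i.e. s·k^α = (n + δ)·k.
Rearranging, k^(1−α) = s / (n + δ).
k^0.5 = 0.13 / (0.016 + 0.044) = 0.13 / 0.060 = 2.1667
k* = 2.1667^(1/0.5) ≈ 4.6946
y* = (k*)^α = 4.6946^0.5 ≈ 2.1667
c* = (1 − s)·y* = (1 − 0.13) × 2.1667 ≈ 1.8850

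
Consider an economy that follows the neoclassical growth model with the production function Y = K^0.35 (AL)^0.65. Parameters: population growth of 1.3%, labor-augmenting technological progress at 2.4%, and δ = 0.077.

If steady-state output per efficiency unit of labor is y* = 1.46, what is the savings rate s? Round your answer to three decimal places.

At the steady state, Δk = 0, so s·k^α = (n + g + δ)·k.
Since y* = [s/(n + g + δ)]^(α/(1−α)), we have s/(n + g + δ) = (y*)^((1−α)/α) = 1.46^1.8571 = 2.0194.
Therefore s = 2.0194 × (n + g + δ) = 2.0194 × 0.114 = 0.2302.

s ≈ 0.230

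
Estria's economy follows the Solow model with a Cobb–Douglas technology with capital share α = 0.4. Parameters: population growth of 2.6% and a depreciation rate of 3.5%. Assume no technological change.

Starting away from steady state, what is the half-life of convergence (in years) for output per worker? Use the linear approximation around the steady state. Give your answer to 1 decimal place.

t_½ ≈ 18.9 years

Near the steady state the convergence rate is λ = (1 − α)(n + δ).
λ = (1 − 0.4) × 0.061 = 0.6 × 0.061 = 0.0366
Half-life = ln 2 / λ = 0.6931 / 0.0366 ≈ 18.94 years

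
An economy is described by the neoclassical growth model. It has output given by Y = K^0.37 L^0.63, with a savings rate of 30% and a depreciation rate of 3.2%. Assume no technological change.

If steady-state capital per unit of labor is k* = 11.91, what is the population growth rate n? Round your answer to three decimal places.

n ≈ 0.031

At the steady state, Δk = 0, so s·k^α = (n + δ)·k.
So s / (n + δ) = (k*)^(1−α) = 11.91^0.63 = 4.7624.
Therefore n + δ = s / 4.7624 = 0.30 / 4.7624 = 0.0630, so n = 0.0630 − 0.032 = 0.0310.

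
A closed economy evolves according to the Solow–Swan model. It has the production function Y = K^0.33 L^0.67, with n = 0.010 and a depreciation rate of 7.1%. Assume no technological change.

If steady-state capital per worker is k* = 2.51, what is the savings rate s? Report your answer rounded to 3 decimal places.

s ≈ 0.150

Steady state requires s·f(k) = (n + δ)·k, i.e. s·k^α = (n + δ)·k.
So s / (n + δ) = (k*)^(1−α) = 2.51^0.67 = 1.8526.
Therefore s = 1.8526 × (n + δ) = 1.8526 × 0.081 = 0.1501.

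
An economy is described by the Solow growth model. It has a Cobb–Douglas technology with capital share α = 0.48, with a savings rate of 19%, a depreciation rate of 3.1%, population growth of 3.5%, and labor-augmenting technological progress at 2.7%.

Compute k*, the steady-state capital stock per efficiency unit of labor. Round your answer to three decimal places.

Steady state requires s·f(k) = (n + g + δ)·k, i.e. s·k^α = (n + g + δ)·k.
Dividing both sides by k: k^(1−α) = s / (n + g + δ).
k^0.52 = 0.19 / (0.035 + 0.027 + 0.031) = 0.19 / 0.093 = 2.0430
k* = 2.0430^(1/0.52) ≈ 3.9507

k* = 3.951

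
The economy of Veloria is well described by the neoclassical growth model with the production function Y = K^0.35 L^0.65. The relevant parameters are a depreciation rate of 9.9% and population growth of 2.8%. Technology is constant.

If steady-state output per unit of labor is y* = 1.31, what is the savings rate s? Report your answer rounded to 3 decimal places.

In steady state, investment equals break-even investment: s·k^α = (n + δ)·k.
Since y* = [s/(n + δ)]^(α/(1−α)), we have s/(n + δ) = (y*)^((1−α)/α) = 1.31^1.8571 = 1.6511.
Therefore s = 1.6511 × (n + δ) = 1.6511 × 0.127 = 0.2097.

s ≈ 0.210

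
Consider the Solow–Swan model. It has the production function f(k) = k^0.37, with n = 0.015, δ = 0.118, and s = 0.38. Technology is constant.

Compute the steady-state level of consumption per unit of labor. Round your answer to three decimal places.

In steady state, investment equals break-even investment: s·k^α = (n + δ)·k.
Dividing both sides by k: k^(1−α) = s / (n + δ).
k^0.63 = 0.38 / (0.015 + 0.118) = 0.38 / 0.133 = 2.8571
k* = 2.8571^(1/0.63) ≈ 5.2929
y* = (k*)^α = 5.2929^0.37 ≈ 1.8525
c* = (1 − s)·y* = (1 − 0.38) × 1.8525 ≈ 1.1486

c* ≈ 1.149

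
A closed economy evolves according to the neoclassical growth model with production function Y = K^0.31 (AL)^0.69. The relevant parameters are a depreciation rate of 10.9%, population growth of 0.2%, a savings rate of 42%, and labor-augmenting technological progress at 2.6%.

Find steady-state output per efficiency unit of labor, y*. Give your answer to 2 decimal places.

In steady state, investment equals break-even investment: s·k^α = (n + g + δ)·k.
Dividing both sides by k: k^(1−α) = s / (n + g + δ).
k^0.69 = 0.42 / (0.002 + 0.026 + 0.109) = 0.42 / 0.137 = 3.0657
k* = 3.0657^(1/0.69) ≈ 5.0713
y* = (k*)^α = 5.0713^0.31 ≈ 1.6542

y* ≈ 1.65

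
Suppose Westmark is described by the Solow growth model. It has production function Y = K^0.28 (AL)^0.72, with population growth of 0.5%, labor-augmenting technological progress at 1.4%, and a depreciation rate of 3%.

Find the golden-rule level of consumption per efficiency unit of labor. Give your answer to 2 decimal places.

At the golden rule, f'(k) = n + g + δ, so α·k^(α−1) = n + g + δ and k_gold = (α/(n + g + δ))^(1/(1−α)).
k_gold = (0.28/0.049)^(1/0.72) = 5.7143^1.3889 ≈ 11.2550
c_gold = f(k_gold) − (n + g + δ)·k_gold = 1.9696 − 0.049×11.2550 ≈ 1.4181

c_gold ≈ 1.42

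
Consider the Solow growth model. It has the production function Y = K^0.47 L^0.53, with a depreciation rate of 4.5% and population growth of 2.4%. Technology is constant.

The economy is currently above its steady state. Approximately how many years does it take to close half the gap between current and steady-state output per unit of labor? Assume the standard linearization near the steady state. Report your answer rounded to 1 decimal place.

Near the steady state the convergence rate is λ = (1 − α)(n + δ).
λ = (1 − 0.47) × 0.069 = 0.53 × 0.069 = 0.03657
Half-life = ln 2 / λ = 0.6931 / 0.03657 ≈ 18.95 years

t_½ ≈ 19.0 years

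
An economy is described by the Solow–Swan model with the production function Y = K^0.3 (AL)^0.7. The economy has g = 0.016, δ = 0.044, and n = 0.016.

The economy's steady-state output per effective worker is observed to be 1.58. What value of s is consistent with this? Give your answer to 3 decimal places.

s ≈ 0.221

Steady state requires s·f(k) = (n + g + δ)·k, i.e. s·k^α = (n + g + δ)·k.
Since y* = [s/(n + g + δ)]^(α/(1−α)), we have s/(n + g + δ) = (y*)^((1−α)/α) = 1.58^2.3333 = 2.9075.
Therefore s = 2.9075 × (n + g + δ) = 2.9075 × 0.076 = 0.2210.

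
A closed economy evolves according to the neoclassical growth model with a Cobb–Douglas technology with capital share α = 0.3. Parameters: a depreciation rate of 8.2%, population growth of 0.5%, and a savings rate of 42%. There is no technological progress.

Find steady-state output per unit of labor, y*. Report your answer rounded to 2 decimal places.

y* ≈ 1.96

In steady state, investment equals break-even investment: s·k^α = (n + δ)·k.
Rearranging, k^(1−α) = s / (n + δ).
k^0.7 = 0.42 / (0.005 + 0.082) = 0.42 / 0.087 = 4.8276
k* = 4.8276^(1/0.7) ≈ 9.4789
y* = (k*)^α = 9.4789^0.3 ≈ 1.9635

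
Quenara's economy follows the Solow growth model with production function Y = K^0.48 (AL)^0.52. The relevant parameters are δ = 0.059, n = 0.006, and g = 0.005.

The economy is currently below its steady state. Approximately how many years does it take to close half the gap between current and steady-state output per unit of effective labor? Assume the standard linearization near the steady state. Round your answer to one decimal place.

half-life ≈ 19.0 years

Near the steady state the convergence rate is λ = (1 − α)(n + g + δ).
λ = (1 − 0.48) × 0.070 = 0.52 × 0.070 = 0.0364
Half-life = ln 2 / λ = 0.6931 / 0.0364 ≈ 19.04 years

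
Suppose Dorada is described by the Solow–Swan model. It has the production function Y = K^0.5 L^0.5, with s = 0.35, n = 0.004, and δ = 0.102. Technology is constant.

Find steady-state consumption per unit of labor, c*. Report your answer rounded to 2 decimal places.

Steady state requires s·f(k) = (n + δ)·k, i.e. s·k^α = (n + δ)·k.
Rearranging, k^(1−α) = s / (n + δ).
k^0.5 = 0.35 / (0.004 + 0.102) = 0.35 / 0.106 = 3.3019
k* = 3.3019^(1/0.5) ≈ 10.9025
y* = (k*)^α = 10.9025^0.5 ≈ 3.3019
c* = (1 − s)·y* = (1 − 0.35) × 3.3019 ≈ 2.1462

c* = 2.15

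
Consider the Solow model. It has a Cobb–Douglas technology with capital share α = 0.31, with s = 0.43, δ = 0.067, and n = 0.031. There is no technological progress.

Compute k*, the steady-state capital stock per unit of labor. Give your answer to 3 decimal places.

k* ≈ 8.527

Steady state requires s·f(k) = (n + δ)·k, i.e. s·k^α = (n + δ)·k.
Rearranging, k^(1−α) = s / (n + δ).
k^0.69 = 0.43 / (0.031 + 0.067) = 0.43 / 0.098 = 4.3878
k* = 4.3878^(1/0.69) ≈ 8.5269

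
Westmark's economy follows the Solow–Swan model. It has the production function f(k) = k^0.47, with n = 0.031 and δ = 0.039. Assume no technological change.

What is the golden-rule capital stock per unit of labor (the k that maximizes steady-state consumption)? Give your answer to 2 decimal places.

k_gold ≈ 36.34

The golden rule sets f'(k) = n + δ, i.e. α·k^(α−1) = n + δ.
So k^(1−α) = α / (n + δ) = 0.47 / 0.070 = 6.7143.
k_gold = 6.7143^(1/0.53) ≈ 36.3395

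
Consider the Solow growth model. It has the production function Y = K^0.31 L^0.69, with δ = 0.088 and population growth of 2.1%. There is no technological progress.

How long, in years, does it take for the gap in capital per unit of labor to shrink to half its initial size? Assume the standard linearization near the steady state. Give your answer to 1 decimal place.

Near the steady state the convergence rate is λ = (1 − α)(n + δ).
λ = (1 − 0.31) × 0.109 = 0.69 × 0.109 = 0.07521
Half-life = ln 2 / λ = 0.6931 / 0.07521 ≈ 9.22 years

half-life ≈ 9.2 years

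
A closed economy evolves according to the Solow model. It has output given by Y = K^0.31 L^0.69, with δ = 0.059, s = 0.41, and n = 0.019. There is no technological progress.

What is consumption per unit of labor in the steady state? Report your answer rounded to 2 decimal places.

c* = 1.24

At the steady state, Δk = 0, so s·k^α = (n + δ)·k.
Dividing both sides by k: k^(1−α) = s / (n + δ).
k^0.69 = 0.41 / (0.019 + 0.059) = 0.41 / 0.078 = 5.2564
k* = 5.2564^(1/0.69) ≈ 11.0784
y* = (k*)^α = 11.0784^0.31 ≈ 2.1076
c* = (1 − s)·y* = (1 − 0.41) × 2.1076 ≈ 1.2435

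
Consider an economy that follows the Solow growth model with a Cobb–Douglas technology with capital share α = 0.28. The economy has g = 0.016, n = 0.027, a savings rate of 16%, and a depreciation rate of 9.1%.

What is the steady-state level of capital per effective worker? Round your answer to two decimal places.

At the steady state, Δk = 0, so s·k^α = (n + g + δ)·k.
Dividing both sides by k: k^(1−α) = s / (n + g + δ).
k^0.72 = 0.16 / (0.027 + 0.016 + 0.091) = 0.16 / 0.134 = 1.1940
k* = 1.1940^(1/0.72) ≈ 1.2792

k* ≈ 1.28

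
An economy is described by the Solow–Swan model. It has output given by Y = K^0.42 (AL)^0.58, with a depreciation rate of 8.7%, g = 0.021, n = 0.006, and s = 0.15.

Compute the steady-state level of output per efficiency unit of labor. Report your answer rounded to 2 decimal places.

In steady state, investment equals break-even investment: s·k^α = (n + g + δ)·k.
Rearranging, k^(1−α) = s / (n + g + δ).
k^0.58 = 0.15 / (0.006 + 0.021 + 0.087) = 0.15 / 0.114 = 1.3158
k* = 1.3158^(1/0.58) ≈ 1.6051
y* = (k*)^α = 1.6051^0.42 ≈ 1.2199

y* ≈ 1.22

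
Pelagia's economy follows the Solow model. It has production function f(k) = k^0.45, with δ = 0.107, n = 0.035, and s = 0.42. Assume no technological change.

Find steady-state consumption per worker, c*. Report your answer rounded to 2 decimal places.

In steady state, investment equals break-even investment: s·k^α = (n + δ)·k.
Dividing both sides by k: k^(1−α) = s / (n + δ).
k^0.55 = 0.42 / (0.035 + 0.107) = 0.42 / 0.142 = 2.9577
k* = 2.9577^(1/0.55) ≈ 7.1826
y* = (k*)^α = 7.1826^0.45 ≈ 2.4284
c* = (1 − s)·y* = (1 − 0.42) × 2.4284 ≈ 1.4085

c* = 1.41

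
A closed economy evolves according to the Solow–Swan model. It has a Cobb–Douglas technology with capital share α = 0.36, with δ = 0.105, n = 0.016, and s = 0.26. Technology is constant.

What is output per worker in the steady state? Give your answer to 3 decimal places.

y* ≈ 1.538

Steady state requires s·f(k) = (n + δ)·k, i.e. s·k^α = (n + δ)·k.
Rearranging, k^(1−α) = s / (n + δ).
k^0.64 = 0.26 / (0.016 + 0.105) = 0.26 / 0.121 = 2.1488
k* = 2.1488^(1/0.64) ≈ 3.3041
y* = (k*)^α = 3.3041^0.36 ≈ 1.5377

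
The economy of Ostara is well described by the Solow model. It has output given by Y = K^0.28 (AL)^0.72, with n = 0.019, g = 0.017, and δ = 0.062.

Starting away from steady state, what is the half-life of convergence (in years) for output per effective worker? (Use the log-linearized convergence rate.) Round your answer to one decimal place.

half-life ≈ 9.8 years

Near the steady state the convergence rate is λ = (1 − α)(n + g + δ).
λ = (1 − 0.28) × 0.098 = 0.72 × 0.098 = 0.07056
Half-life = ln 2 / λ = 0.6931 / 0.07056 ≈ 9.82 years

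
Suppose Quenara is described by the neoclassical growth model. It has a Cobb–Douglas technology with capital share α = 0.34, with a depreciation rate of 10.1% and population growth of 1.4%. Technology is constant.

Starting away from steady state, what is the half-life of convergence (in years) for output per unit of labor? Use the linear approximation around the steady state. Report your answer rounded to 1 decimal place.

Near the steady state the convergence rate is λ = (1 − α)(n + δ).
λ = (1 − 0.34) × 0.115 = 0.66 × 0.115 = 0.0759
Half-life = ln 2 / λ = 0.6931 / 0.0759 ≈ 9.13 years

about 9.1 years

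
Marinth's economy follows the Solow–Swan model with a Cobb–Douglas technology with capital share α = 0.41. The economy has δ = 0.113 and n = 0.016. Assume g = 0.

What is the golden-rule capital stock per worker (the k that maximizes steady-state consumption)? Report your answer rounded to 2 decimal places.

The golden rule sets f'(k) = n + δ, i.e. α·k^(α−1) = n + δ.
So k^(1−α) = α / (n + δ) = 0.41 / 0.129 = 3.1783.
k_gold = 3.1783^(1/0.59) ≈ 7.0987

k_gold ≈ 7.10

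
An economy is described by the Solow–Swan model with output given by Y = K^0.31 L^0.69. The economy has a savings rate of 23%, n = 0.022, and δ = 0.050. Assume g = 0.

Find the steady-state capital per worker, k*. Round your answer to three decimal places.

In steady state, investment equals break-even investment: s·k^α = (n + δ)·k.
Dividing both sides by k: k^(1−α) = s / (n + δ).
k^0.69 = 0.23 / (0.022 + 0.050) = 0.23 / 0.072 = 3.1944
k* = 3.1944^(1/0.69) ≈ 5.3827

k* = 5.383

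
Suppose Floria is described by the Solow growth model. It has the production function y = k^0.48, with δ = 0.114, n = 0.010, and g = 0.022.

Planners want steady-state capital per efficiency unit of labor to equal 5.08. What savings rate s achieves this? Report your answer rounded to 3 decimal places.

In steady state, investment equals break-even investment: s·k^α = (n + g + δ)·k.
So s / (n + g + δ) = (k*)^(1−α) = 5.08^0.52 = 2.3284.
Therefore s = 2.3284 × (n + g + δ) = 2.3284 × 0.146 = 0.3399.

s ≈ 0.340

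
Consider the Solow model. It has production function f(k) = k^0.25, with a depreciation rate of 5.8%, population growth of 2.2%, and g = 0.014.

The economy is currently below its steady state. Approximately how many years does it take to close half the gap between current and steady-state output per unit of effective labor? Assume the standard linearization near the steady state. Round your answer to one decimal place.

Near the steady state the convergence rate is λ = (1 − α)(n + g + δ).
λ = (1 − 0.25) × 0.094 = 0.75 × 0.094 = 0.0705
Half-life = ln 2 / λ = 0.6931 / 0.0705 ≈ 9.83 years

half-life ≈ 9.8 years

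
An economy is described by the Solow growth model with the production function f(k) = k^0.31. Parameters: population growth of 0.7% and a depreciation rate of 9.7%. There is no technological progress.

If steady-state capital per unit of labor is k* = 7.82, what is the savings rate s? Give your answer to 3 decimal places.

In steady state, investment equals break-even investment: s·k^α = (n + δ)·k.
So s / (n + δ) = (k*)^(1−α) = 7.82^0.69 = 4.1334.
Therefore s = 4.1334 × (n + δ) = 4.1334 × 0.104 = 0.4299.

s ≈ 0.430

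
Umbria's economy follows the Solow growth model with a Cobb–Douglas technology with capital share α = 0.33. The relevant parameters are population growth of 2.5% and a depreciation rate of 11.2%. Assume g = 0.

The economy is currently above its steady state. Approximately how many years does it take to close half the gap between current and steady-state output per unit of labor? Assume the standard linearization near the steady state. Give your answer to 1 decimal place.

Near the steady state the convergence rate is λ = (1 − α)(n + δ).
λ = (1 − 0.33) × 0.137 = 0.67 × 0.137 = 0.09179
Half-life = ln 2 / λ = 0.6931 / 0.09179 ≈ 7.55 years

half-life ≈ 7.6 years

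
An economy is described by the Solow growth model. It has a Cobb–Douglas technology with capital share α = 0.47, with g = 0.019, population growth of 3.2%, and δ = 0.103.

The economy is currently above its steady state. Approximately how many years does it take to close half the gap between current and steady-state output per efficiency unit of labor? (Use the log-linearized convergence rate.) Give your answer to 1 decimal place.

t_½ ≈ 8.5 years

Near the steady state the convergence rate is λ = (1 − α)(n + g + δ).
λ = (1 − 0.47) × 0.154 = 0.53 × 0.154 = 0.08162
Half-life = ln 2 / λ = 0.6931 / 0.08162 ≈ 8.49 years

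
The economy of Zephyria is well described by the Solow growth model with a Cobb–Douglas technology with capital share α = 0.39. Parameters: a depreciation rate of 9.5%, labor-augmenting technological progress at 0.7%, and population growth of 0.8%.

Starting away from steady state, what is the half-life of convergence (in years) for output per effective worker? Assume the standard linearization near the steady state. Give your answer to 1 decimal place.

Near the steady state the convergence rate is λ = (1 − α)(n + g + δ).
λ = (1 − 0.39) × 0.110 = 0.61 × 0.110 = 0.0671
Half-life = ln 2 / λ = 0.6931 / 0.0671 ≈ 10.33 years

half-life ≈ 10.3 years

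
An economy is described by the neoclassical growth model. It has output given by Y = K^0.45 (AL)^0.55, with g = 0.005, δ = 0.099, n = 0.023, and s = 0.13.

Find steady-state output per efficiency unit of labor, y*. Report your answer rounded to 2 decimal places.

At the steady state, Δk = 0, so s·k^α = (n + g + δ)·k.
Dividing both sides by k: k^(1−α) = s / (n + g + δ).
k^0.55 = 0.13 / (0.023 + 0.005 + 0.099) = 0.13 / 0.127 = 1.0236
k* = 1.0236^(1/0.55) ≈ 1.0433
y* = (k*)^α = 1.0433^0.45 ≈ 1.0193

y* = 1.02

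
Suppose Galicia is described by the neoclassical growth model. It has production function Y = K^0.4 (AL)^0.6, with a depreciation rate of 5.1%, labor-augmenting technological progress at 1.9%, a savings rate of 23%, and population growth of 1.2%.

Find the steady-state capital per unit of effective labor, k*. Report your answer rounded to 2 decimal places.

At the steady state, Δk = 0, so s·k^α = (n + g + δ)·k.
Rearranging, k^(1−α) = s / (n + g + δ).
k^0.6 = 0.23 / (0.012 + 0.019 + 0.051) = 0.23 / 0.082 = 2.8049
k* = 2.8049^(1/0.6) ≈ 5.5786

k* = 5.58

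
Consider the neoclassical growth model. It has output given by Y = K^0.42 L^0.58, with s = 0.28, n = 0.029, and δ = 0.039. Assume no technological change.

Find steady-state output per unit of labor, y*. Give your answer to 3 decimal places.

y* = 2.787

Steady state requires s·f(k) = (n + δ)·k, i.e. s·k^α = (n + δ)·k.
Dividing both sides by k: k^(1−α) = s / (n + δ).
k^0.58 = 0.28 / (0.029 + 0.039) = 0.28 / 0.068 = 4.1176
k* = 4.1176^(1/0.58) ≈ 11.4744
y* = (k*)^α = 11.4744^0.42 ≈ 2.7867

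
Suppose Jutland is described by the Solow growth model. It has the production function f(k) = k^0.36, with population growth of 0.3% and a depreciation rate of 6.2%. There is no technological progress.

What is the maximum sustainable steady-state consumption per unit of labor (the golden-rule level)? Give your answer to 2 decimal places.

At the golden rule, f'(k) = n + δ, so α·k^(α−1) = n + δ and k_gold = (α/(n + δ))^(1/(1−α)).
k_gold = (0.36/0.065)^(1/0.64) = 5.5385^1.5625 ≈ 14.5061
c_gold = f(k_gold) − (n + δ)·k_gold = 2.6191 − 0.065×14.5061 ≈ 1.6762

c_gold ≈ 1.68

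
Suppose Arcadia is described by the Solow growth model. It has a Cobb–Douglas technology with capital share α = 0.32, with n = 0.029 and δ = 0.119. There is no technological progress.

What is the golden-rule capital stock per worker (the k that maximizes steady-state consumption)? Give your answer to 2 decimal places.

k_gold ≈ 3.11

The golden rule sets f'(k) = n + δ, i.e. α·k^(α−1) = n + δ.
So k^(1−α) = α / (n + δ) = 0.32 / 0.148 = 2.1622.
k_gold = 2.1622^(1/0.68) ≈ 3.1081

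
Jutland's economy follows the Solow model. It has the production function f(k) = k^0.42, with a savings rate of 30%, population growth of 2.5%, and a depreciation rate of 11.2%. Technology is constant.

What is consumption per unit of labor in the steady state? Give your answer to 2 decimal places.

c* ≈ 1.23

At the steady state, Δk = 0, so s·k^α = (n + δ)·k.
Dividing both sides by k: k^(1−α) = s / (n + δ).
k^0.58 = 0.30 / (0.025 + 0.112) = 0.30 / 0.137 = 2.1898
k* = 2.1898^(1/0.58) ≈ 3.8628
y* = (k*)^α = 3.8628^0.42 ≈ 1.7640
c* = (1 − s)·y* = (1 − 0.30) × 1.7640 ≈ 1.2348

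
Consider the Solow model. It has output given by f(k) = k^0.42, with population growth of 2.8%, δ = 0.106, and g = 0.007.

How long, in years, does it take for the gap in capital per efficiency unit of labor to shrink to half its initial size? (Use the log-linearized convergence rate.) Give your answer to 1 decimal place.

Near the steady state the convergence rate is λ = (1 − α)(n + g + δ).
λ = (1 − 0.42) × 0.141 = 0.58 × 0.141 = 0.08178
Half-life = ln 2 / λ = 0.6931 / 0.08178 ≈ 8.48 years

about 8.5 years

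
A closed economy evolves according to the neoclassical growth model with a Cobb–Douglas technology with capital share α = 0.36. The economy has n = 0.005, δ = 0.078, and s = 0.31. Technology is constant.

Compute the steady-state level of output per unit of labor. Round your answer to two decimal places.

At the steady state, Δk = 0, so s·k^α = (n + δ)·k.
Dividing both sides by k: k^(1−α) = s / (n + δ).
k^0.64 = 0.31 / (0.005 + 0.078) = 0.31 / 0.083 = 3.7349
k* = 3.7349^(1/0.64) ≈ 7.8377
y* = (k*)^α = 7.8377^0.36 ≈ 2.0985

y* = 2.10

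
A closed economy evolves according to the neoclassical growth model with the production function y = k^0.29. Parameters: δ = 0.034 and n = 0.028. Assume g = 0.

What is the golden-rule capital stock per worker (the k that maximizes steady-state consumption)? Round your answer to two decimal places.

k_gold ≈ 8.78

The golden rule sets f'(k) = n + δ, i.e. α·k^(α−1) = n + δ.
So k^(1−α) = α / (n + δ) = 0.29 / 0.062 = 4.6774.
k_gold = 4.6774^(1/0.71) ≈ 8.7835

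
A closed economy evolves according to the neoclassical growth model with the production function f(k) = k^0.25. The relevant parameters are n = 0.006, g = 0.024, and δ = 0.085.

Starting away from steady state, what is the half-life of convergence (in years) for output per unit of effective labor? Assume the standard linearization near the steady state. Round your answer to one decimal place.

about 8.0 years

Near the steady state the convergence rate is λ = (1 − α)(n + g + δ).
λ = (1 − 0.25) × 0.115 = 0.75 × 0.115 = 0.08625
Half-life = ln 2 / λ = 0.6931 / 0.08625 ≈ 8.04 years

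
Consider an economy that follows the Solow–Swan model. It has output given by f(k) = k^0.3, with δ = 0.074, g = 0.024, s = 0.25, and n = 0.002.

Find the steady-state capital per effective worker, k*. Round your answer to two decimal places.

Steady state requires s·f(k) = (n + g + δ)·k, i.e. s·k^α = (n + g + δ)·k.
Dividing both sides by k: k^(1−α) = s / (n + g + δ).
k^0.7 = 0.25 / (0.002 + 0.024 + 0.074) = 0.25 / 0.100 = 2.5000
k* = 2.5000^(1/0.7) ≈ 3.7024

k* ≈ 3.70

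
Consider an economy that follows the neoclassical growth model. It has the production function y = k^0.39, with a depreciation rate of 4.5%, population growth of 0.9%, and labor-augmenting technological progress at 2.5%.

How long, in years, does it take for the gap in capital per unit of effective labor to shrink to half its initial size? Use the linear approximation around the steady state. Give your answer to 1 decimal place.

Near the steady state the convergence rate is λ = (1 − α)(n + g + δ).
λ = (1 − 0.39) × 0.079 = 0.61 × 0.079 = 0.04819
Half-life = ln 2 / λ = 0.6931 / 0.04819 ≈ 14.38 years

half-life ≈ 14.4 years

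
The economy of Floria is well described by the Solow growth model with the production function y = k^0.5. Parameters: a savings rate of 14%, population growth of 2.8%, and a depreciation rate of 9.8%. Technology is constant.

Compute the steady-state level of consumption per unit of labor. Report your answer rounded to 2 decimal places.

c* = 0.96

Steady state requires s·f(k) = (n + δ)·k, i.e. s·k^α = (n + δ)·k.
Rearranging, k^(1−α) = s / (n + δ).
k^0.5 = 0.14 / (0.028 + 0.098) = 0.14 / 0.126 = 1.1111
k* = 1.1111^(1/0.5) ≈ 1.2345
y* = (k*)^α = 1.2345^0.5 ≈ 1.1111
c* = (1 − s)·y* = (1 − 0.14) × 1.1111 ≈ 0.9555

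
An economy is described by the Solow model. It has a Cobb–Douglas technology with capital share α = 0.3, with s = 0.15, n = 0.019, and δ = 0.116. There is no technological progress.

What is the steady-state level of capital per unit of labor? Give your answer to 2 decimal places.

k* ≈ 1.16

At the steady state, Δk = 0, so s·k^α = (n + δ)·k.
Rearranging, k^(1−α) = s / (n + δ).
k^0.7 = 0.15 / (0.019 + 0.116) = 0.15 / 0.135 = 1.1111
k* = 1.1111^(1/0.7) ≈ 1.1624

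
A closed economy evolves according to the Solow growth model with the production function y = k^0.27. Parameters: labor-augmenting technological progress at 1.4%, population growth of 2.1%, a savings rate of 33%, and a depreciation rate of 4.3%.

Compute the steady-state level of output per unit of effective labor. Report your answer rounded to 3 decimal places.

y* ≈ 1.705

At the steady state, Δk = 0, so s·k^α = (n + g + δ)·k.
Dividing both sides by k: k^(1−α) = s / (n + g + δ).
k^0.73 = 0.33 / (0.021 + 0.014 + 0.043) = 0.33 / 0.078 = 4.2308
k* = 4.2308^(1/0.73) ≈ 7.2130
y* = (k*)^α = 7.2130^0.27 ≈ 1.7049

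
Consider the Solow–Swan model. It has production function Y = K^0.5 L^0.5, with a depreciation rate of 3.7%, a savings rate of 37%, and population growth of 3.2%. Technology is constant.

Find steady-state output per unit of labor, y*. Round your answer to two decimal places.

Steady state requires s·f(k) = (n + δ)·k, i.e. s·k^α = (n + δ)·k.
Rearranging, k^(1−α) = s / (n + δ).
k^0.5 = 0.37 / (0.032 + 0.037) = 0.37 / 0.069 = 5.3623
k* = 5.3623^(1/0.5) ≈ 28.7543
y* = (k*)^α = 28.7543^0.5 ≈ 5.3623

y* ≈ 5.36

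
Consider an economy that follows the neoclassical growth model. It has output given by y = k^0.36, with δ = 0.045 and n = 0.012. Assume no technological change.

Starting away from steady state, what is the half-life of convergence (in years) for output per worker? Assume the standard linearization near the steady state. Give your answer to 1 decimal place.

half-life ≈ 19.0 years

Near the steady state the convergence rate is λ = (1 − α)(n + δ).
λ = (1 − 0.36) × 0.057 = 0.64 × 0.057 = 0.03648
Half-life = ln 2 / λ = 0.6931 / 0.03648 ≈ 19.00 years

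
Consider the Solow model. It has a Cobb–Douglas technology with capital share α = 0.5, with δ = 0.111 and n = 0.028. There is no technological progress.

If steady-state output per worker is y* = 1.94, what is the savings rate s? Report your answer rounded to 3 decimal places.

s ≈ 0.270

Steady state requires s·f(k) = (n + δ)·k, i.e. s·k^α = (n + δ)·k.
Since y* = [s/(n + δ)]^(α/(1−α)), we have s/(n + δ) = (y*)^((1−α)/α) = 1.94^1 = 1.9400.
Therefore s = 1.9400 × (n + δ) = 1.9400 × 0.139 = 0.2697.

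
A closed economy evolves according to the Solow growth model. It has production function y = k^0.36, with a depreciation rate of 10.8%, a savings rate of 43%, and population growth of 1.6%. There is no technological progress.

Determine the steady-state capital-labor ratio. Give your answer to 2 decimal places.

k* = 6.98

Steady state requires s·f(k) = (n + δ)·k, i.e. s·k^α = (n + δ)·k.
Dividing both sides by k: k^(1−α) = s / (n + δ).
k^0.64 = 0.43 / (0.016 + 0.108) = 0.43 / 0.124 = 3.4677
k* = 3.4677^(1/0.64) ≈ 6.9793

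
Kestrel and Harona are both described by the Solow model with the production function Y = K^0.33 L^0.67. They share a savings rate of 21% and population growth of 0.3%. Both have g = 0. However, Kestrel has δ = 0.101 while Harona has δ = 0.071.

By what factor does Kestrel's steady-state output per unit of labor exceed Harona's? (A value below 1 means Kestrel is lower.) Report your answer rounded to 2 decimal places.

ratio ≈ 0.85

Steady-state y* = [s/(n + δ)]^(α/(1−α)), so the ratio is [ (s_K/(n + δ)_K) / (s_H/(n + δ)_H) ]^0.4925.
s_K/(n + δ)_K = 0.21/0.104 = 2.0192; s_H/(n + δ)_H = 0.21/0.074 = 2.8378.
Ratio = (2.0192/2.8378)^0.4925 = 0.7115^0.4925 ≈ 0.8457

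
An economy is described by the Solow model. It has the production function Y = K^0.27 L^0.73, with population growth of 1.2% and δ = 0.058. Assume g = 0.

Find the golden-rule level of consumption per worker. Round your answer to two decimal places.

c_gold ≈ 1.20

At the golden rule, f'(k) = n + δ, so α·k^(α−1) = n + δ and k_gold = (α/(n + δ))^(1/(1−α)).
k_gold = (0.27/0.070)^(1/0.73) = 3.8571^1.3699 ≈ 6.3550
c_gold = f(k_gold) − (n + δ)·k_gold = 1.6476 − 0.070×6.3550 ≈ 1.2028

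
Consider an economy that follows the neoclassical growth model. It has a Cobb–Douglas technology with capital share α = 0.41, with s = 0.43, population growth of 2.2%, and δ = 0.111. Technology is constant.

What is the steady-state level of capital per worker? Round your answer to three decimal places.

At the steady state, Δk = 0, so s·k^α = (n + δ)·k.
Dividing both sides by k: k^(1−α) = s / (n + δ).
k^0.59 = 0.43 / (0.022 + 0.111) = 0.43 / 0.133 = 3.2331
k* = 3.2331^(1/0.59) ≈ 7.3074

k* = 7.307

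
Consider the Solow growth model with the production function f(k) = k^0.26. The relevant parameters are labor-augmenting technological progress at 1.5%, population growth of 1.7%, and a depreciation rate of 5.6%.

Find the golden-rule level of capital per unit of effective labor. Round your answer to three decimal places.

The golden rule sets f'(k) = n + g + δ, i.e. α·k^(α−1) = n + g + δ.
So k^(1−α) = α / (n + g + δ) = 0.26 / 0.088 = 2.9545.
k_gold = 2.9545^(1/0.74) ≈ 4.3230

k_gold ≈ 4.323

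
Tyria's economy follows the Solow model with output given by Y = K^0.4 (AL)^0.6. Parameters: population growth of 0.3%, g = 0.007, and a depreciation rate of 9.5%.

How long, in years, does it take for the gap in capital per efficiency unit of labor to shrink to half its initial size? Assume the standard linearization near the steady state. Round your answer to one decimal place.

t_½ ≈ 11.0 years

Near the steady state the convergence rate is λ = (1 − α)(n + g + δ).
λ = (1 − 0.4) × 0.105 = 0.6 × 0.105 = 0.0630
Half-life = ln 2 / λ = 0.6931 / 0.0630 ≈ 11.00 years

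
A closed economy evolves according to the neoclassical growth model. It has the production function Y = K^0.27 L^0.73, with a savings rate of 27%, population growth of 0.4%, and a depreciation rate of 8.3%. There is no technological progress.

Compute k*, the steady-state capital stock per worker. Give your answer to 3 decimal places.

In steady state, investment equals break-even investment: s·k^α = (n + δ)·k.
Rearranging, k^(1−α) = s / (n + δ).
k^0.73 = 0.27 / (0.004 + 0.083) = 0.27 / 0.087 = 3.1034
k* = 3.1034^(1/0.73) ≈ 4.7179

k* = 4.718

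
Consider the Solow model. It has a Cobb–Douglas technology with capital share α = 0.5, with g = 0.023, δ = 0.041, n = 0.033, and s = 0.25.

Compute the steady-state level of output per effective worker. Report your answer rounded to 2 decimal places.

Steady state requires s·f(k) = (n + g + δ)·k, i.e. s·k^α = (n + g + δ)·k.
Dividing both sides by k: k^(1−α) = s / (n + g + δ).
k^0.5 = 0.25 / (0.033 + 0.023 + 0.041) = 0.25 / 0.097 = 2.5773
k* = 2.5773^(1/0.5) ≈ 6.6425
y* = (k*)^α = 6.6425^0.5 ≈ 2.5773

y* = 2.58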